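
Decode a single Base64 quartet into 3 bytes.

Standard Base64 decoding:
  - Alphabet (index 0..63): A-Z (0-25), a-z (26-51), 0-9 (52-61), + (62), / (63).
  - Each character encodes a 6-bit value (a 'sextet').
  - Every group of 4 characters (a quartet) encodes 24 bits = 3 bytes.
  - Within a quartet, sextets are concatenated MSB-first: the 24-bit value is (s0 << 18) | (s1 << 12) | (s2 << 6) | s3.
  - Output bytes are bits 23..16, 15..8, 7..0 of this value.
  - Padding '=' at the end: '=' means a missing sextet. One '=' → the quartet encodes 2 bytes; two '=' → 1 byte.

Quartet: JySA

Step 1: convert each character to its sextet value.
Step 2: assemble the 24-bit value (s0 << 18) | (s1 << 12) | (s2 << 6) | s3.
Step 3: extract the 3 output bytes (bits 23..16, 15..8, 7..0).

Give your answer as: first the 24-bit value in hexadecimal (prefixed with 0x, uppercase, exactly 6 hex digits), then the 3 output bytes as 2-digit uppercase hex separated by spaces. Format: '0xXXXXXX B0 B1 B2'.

Answer: 0x272480 27 24 80

Derivation:
Sextets: J=9, y=50, S=18, A=0
24-bit: (9<<18) | (50<<12) | (18<<6) | 0
      = 0x240000 | 0x032000 | 0x000480 | 0x000000
      = 0x272480
Bytes: (v>>16)&0xFF=27, (v>>8)&0xFF=24, v&0xFF=80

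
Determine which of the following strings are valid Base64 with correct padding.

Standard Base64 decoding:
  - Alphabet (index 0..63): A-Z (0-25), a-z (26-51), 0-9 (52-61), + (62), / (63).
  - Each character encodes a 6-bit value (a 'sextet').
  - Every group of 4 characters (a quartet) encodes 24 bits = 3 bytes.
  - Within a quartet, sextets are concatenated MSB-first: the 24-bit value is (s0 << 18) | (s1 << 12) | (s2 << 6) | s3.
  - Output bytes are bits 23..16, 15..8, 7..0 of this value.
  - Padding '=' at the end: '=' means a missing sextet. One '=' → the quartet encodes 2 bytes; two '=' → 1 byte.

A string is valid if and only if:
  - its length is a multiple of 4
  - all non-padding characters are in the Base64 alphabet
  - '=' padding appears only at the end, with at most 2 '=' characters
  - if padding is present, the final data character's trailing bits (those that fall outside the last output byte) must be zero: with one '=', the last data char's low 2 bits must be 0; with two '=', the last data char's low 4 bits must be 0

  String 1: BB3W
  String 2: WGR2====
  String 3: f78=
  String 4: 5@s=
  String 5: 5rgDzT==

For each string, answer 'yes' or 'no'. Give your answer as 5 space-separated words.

Answer: yes no yes no no

Derivation:
String 1: 'BB3W' → valid
String 2: 'WGR2====' → invalid (4 pad chars (max 2))
String 3: 'f78=' → valid
String 4: '5@s=' → invalid (bad char(s): ['@'])
String 5: '5rgDzT==' → invalid (bad trailing bits)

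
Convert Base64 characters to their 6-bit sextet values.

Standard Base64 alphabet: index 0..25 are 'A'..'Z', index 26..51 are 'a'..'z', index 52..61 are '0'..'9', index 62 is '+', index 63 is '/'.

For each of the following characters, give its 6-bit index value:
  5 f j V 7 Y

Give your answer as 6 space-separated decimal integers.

'5': 0..9 range, 52 + ord('5') − ord('0') = 57
'f': a..z range, 26 + ord('f') − ord('a') = 31
'j': a..z range, 26 + ord('j') − ord('a') = 35
'V': A..Z range, ord('V') − ord('A') = 21
'7': 0..9 range, 52 + ord('7') − ord('0') = 59
'Y': A..Z range, ord('Y') − ord('A') = 24

Answer: 57 31 35 21 59 24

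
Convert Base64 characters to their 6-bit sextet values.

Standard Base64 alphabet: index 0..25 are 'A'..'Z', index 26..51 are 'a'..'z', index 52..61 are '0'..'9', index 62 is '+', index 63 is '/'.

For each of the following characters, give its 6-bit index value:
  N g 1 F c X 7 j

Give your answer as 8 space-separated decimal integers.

'N': A..Z range, ord('N') − ord('A') = 13
'g': a..z range, 26 + ord('g') − ord('a') = 32
'1': 0..9 range, 52 + ord('1') − ord('0') = 53
'F': A..Z range, ord('F') − ord('A') = 5
'c': a..z range, 26 + ord('c') − ord('a') = 28
'X': A..Z range, ord('X') − ord('A') = 23
'7': 0..9 range, 52 + ord('7') − ord('0') = 59
'j': a..z range, 26 + ord('j') − ord('a') = 35

Answer: 13 32 53 5 28 23 59 35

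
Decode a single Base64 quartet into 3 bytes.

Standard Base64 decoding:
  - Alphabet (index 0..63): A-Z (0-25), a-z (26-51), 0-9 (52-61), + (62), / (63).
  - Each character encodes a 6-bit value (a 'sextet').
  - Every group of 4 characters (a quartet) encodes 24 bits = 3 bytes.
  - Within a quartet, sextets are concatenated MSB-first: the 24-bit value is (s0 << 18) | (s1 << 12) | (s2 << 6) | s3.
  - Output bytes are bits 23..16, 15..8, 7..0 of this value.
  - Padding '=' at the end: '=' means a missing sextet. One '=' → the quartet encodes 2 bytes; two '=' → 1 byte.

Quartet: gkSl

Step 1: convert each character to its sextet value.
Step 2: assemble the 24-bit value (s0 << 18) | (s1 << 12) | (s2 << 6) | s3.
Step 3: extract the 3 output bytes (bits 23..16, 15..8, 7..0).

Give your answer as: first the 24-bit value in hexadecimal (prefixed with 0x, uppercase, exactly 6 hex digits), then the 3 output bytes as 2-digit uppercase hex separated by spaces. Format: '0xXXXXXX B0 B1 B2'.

Sextets: g=32, k=36, S=18, l=37
24-bit: (32<<18) | (36<<12) | (18<<6) | 37
      = 0x800000 | 0x024000 | 0x000480 | 0x000025
      = 0x8244A5
Bytes: (v>>16)&0xFF=82, (v>>8)&0xFF=44, v&0xFF=A5

Answer: 0x8244A5 82 44 A5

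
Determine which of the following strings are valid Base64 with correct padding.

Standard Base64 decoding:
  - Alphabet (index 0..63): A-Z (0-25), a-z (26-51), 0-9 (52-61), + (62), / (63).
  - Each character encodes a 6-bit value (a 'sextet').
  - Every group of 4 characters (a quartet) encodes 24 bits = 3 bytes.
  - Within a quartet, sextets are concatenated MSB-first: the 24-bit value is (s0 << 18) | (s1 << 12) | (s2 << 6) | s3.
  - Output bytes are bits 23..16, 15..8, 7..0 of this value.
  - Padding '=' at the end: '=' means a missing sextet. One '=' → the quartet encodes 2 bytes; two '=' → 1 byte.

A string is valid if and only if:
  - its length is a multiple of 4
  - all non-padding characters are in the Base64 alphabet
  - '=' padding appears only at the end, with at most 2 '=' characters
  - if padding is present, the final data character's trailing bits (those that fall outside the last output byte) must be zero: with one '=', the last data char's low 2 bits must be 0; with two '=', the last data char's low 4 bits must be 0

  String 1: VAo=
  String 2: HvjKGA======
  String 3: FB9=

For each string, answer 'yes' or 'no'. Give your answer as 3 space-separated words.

Answer: yes no no

Derivation:
String 1: 'VAo=' → valid
String 2: 'HvjKGA======' → invalid (6 pad chars (max 2))
String 3: 'FB9=' → invalid (bad trailing bits)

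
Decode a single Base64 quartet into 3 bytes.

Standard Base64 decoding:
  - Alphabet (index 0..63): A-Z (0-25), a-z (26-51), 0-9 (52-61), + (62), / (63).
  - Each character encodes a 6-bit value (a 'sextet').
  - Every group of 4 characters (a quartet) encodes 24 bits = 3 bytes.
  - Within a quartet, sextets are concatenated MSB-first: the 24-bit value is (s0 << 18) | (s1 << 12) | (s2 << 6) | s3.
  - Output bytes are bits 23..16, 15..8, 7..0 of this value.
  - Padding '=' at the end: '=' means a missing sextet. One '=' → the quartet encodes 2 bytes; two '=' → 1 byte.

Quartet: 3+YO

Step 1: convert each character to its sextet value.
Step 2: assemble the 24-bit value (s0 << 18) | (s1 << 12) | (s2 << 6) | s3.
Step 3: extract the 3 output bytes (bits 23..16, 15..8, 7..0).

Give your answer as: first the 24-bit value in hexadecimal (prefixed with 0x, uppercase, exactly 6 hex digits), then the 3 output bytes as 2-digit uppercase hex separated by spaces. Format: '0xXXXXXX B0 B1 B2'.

Sextets: 3=55, +=62, Y=24, O=14
24-bit: (55<<18) | (62<<12) | (24<<6) | 14
      = 0xDC0000 | 0x03E000 | 0x000600 | 0x00000E
      = 0xDFE60E
Bytes: (v>>16)&0xFF=DF, (v>>8)&0xFF=E6, v&0xFF=0E

Answer: 0xDFE60E DF E6 0E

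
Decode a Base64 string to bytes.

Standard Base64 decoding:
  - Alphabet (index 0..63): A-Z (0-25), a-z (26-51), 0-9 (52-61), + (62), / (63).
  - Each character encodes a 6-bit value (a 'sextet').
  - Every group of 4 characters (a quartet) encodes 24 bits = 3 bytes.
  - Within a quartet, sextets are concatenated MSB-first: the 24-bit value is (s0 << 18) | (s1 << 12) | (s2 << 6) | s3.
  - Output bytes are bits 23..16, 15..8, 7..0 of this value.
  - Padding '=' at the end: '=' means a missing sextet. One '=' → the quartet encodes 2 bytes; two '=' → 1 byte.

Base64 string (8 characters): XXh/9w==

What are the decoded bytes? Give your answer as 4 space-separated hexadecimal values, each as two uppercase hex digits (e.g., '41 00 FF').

Answer: 5D 78 7F F7

Derivation:
After char 0 ('X'=23): chars_in_quartet=1 acc=0x17 bytes_emitted=0
After char 1 ('X'=23): chars_in_quartet=2 acc=0x5D7 bytes_emitted=0
After char 2 ('h'=33): chars_in_quartet=3 acc=0x175E1 bytes_emitted=0
After char 3 ('/'=63): chars_in_quartet=4 acc=0x5D787F -> emit 5D 78 7F, reset; bytes_emitted=3
After char 4 ('9'=61): chars_in_quartet=1 acc=0x3D bytes_emitted=3
After char 5 ('w'=48): chars_in_quartet=2 acc=0xF70 bytes_emitted=3
Padding '==': partial quartet acc=0xF70 -> emit F7; bytes_emitted=4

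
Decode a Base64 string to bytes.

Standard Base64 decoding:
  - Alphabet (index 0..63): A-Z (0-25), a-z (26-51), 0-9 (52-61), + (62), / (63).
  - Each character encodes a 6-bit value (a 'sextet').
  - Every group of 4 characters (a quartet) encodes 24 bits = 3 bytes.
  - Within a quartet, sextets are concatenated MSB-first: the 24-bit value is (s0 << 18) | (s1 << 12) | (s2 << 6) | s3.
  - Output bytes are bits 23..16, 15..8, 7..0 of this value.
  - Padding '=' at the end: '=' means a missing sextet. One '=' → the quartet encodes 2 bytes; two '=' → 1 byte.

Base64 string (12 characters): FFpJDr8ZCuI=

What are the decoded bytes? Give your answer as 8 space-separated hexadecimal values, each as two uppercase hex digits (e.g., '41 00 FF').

After char 0 ('F'=5): chars_in_quartet=1 acc=0x5 bytes_emitted=0
After char 1 ('F'=5): chars_in_quartet=2 acc=0x145 bytes_emitted=0
After char 2 ('p'=41): chars_in_quartet=3 acc=0x5169 bytes_emitted=0
After char 3 ('J'=9): chars_in_quartet=4 acc=0x145A49 -> emit 14 5A 49, reset; bytes_emitted=3
After char 4 ('D'=3): chars_in_quartet=1 acc=0x3 bytes_emitted=3
After char 5 ('r'=43): chars_in_quartet=2 acc=0xEB bytes_emitted=3
After char 6 ('8'=60): chars_in_quartet=3 acc=0x3AFC bytes_emitted=3
After char 7 ('Z'=25): chars_in_quartet=4 acc=0xEBF19 -> emit 0E BF 19, reset; bytes_emitted=6
After char 8 ('C'=2): chars_in_quartet=1 acc=0x2 bytes_emitted=6
After char 9 ('u'=46): chars_in_quartet=2 acc=0xAE bytes_emitted=6
After char 10 ('I'=8): chars_in_quartet=3 acc=0x2B88 bytes_emitted=6
Padding '=': partial quartet acc=0x2B88 -> emit 0A E2; bytes_emitted=8

Answer: 14 5A 49 0E BF 19 0A E2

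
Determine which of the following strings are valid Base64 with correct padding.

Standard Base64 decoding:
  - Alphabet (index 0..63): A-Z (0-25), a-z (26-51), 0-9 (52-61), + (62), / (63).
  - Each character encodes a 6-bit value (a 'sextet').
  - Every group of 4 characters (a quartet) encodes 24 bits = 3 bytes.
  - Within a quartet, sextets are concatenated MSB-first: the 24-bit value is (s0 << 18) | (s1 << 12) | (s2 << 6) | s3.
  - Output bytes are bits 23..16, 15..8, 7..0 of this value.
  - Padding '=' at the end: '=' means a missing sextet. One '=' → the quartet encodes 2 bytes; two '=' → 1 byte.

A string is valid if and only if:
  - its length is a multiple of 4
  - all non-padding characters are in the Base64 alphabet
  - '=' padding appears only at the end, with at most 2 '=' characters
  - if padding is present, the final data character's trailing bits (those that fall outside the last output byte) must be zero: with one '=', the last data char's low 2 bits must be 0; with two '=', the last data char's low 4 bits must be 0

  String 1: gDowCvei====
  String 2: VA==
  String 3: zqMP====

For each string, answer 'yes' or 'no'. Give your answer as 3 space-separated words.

Answer: no yes no

Derivation:
String 1: 'gDowCvei====' → invalid (4 pad chars (max 2))
String 2: 'VA==' → valid
String 3: 'zqMP====' → invalid (4 pad chars (max 2))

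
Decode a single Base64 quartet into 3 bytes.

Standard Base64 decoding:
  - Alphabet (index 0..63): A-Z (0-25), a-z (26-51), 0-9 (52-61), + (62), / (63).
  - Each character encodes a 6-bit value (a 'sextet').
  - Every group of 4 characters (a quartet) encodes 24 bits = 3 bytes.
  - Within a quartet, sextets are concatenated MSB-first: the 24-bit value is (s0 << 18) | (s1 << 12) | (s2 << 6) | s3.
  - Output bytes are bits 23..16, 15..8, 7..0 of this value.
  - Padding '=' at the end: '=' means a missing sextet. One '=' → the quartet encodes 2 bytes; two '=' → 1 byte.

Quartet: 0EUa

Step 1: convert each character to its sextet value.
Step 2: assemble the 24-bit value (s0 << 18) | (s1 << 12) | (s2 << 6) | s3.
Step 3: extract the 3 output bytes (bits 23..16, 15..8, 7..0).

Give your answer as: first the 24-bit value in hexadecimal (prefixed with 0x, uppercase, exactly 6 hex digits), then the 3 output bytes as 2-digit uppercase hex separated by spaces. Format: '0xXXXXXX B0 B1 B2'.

Sextets: 0=52, E=4, U=20, a=26
24-bit: (52<<18) | (4<<12) | (20<<6) | 26
      = 0xD00000 | 0x004000 | 0x000500 | 0x00001A
      = 0xD0451A
Bytes: (v>>16)&0xFF=D0, (v>>8)&0xFF=45, v&0xFF=1A

Answer: 0xD0451A D0 45 1A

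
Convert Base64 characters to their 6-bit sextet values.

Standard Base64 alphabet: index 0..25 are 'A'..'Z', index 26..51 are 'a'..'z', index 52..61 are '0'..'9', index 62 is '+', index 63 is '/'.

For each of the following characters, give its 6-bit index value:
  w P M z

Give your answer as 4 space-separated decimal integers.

'w': a..z range, 26 + ord('w') − ord('a') = 48
'P': A..Z range, ord('P') − ord('A') = 15
'M': A..Z range, ord('M') − ord('A') = 12
'z': a..z range, 26 + ord('z') − ord('a') = 51

Answer: 48 15 12 51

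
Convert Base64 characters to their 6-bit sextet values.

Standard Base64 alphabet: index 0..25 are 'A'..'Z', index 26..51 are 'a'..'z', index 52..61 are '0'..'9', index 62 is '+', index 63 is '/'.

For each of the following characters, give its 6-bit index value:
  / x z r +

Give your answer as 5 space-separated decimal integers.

'/': index 63
'x': a..z range, 26 + ord('x') − ord('a') = 49
'z': a..z range, 26 + ord('z') − ord('a') = 51
'r': a..z range, 26 + ord('r') − ord('a') = 43
'+': index 62

Answer: 63 49 51 43 62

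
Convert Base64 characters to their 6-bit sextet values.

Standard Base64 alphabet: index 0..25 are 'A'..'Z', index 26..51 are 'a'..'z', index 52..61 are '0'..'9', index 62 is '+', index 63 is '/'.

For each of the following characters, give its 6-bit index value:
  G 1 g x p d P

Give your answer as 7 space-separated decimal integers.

Answer: 6 53 32 49 41 29 15

Derivation:
'G': A..Z range, ord('G') − ord('A') = 6
'1': 0..9 range, 52 + ord('1') − ord('0') = 53
'g': a..z range, 26 + ord('g') − ord('a') = 32
'x': a..z range, 26 + ord('x') − ord('a') = 49
'p': a..z range, 26 + ord('p') − ord('a') = 41
'd': a..z range, 26 + ord('d') − ord('a') = 29
'P': A..Z range, ord('P') − ord('A') = 15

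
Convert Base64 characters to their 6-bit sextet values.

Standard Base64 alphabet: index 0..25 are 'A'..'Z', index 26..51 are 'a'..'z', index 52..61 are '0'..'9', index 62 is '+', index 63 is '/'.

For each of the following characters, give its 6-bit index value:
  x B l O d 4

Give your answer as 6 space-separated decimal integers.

'x': a..z range, 26 + ord('x') − ord('a') = 49
'B': A..Z range, ord('B') − ord('A') = 1
'l': a..z range, 26 + ord('l') − ord('a') = 37
'O': A..Z range, ord('O') − ord('A') = 14
'd': a..z range, 26 + ord('d') − ord('a') = 29
'4': 0..9 range, 52 + ord('4') − ord('0') = 56

Answer: 49 1 37 14 29 56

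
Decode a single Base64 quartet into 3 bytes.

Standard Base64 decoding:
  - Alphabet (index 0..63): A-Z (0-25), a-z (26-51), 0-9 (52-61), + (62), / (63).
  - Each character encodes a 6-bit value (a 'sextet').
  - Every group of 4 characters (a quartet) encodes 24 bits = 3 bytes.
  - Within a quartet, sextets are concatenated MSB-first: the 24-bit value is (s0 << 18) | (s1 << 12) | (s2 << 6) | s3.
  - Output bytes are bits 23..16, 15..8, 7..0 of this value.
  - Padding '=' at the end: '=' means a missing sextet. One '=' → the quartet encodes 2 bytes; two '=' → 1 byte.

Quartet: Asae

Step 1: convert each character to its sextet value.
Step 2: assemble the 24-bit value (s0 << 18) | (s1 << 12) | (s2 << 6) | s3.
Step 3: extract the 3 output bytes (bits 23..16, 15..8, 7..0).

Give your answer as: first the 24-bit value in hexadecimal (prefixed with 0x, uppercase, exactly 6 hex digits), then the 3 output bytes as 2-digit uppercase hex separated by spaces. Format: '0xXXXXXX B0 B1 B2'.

Sextets: A=0, s=44, a=26, e=30
24-bit: (0<<18) | (44<<12) | (26<<6) | 30
      = 0x000000 | 0x02C000 | 0x000680 | 0x00001E
      = 0x02C69E
Bytes: (v>>16)&0xFF=02, (v>>8)&0xFF=C6, v&0xFF=9E

Answer: 0x02C69E 02 C6 9E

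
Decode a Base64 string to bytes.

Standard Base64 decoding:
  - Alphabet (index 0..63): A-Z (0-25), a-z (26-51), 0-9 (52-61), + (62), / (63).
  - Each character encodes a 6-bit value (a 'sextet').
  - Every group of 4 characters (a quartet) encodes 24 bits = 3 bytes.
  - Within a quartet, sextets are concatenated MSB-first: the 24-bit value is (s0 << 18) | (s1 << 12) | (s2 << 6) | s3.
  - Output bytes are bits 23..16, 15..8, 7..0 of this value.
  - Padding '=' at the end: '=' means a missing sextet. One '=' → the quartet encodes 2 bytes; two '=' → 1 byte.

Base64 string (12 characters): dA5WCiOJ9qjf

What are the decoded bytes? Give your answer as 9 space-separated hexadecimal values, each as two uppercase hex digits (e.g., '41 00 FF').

After char 0 ('d'=29): chars_in_quartet=1 acc=0x1D bytes_emitted=0
After char 1 ('A'=0): chars_in_quartet=2 acc=0x740 bytes_emitted=0
After char 2 ('5'=57): chars_in_quartet=3 acc=0x1D039 bytes_emitted=0
After char 3 ('W'=22): chars_in_quartet=4 acc=0x740E56 -> emit 74 0E 56, reset; bytes_emitted=3
After char 4 ('C'=2): chars_in_quartet=1 acc=0x2 bytes_emitted=3
After char 5 ('i'=34): chars_in_quartet=2 acc=0xA2 bytes_emitted=3
After char 6 ('O'=14): chars_in_quartet=3 acc=0x288E bytes_emitted=3
After char 7 ('J'=9): chars_in_quartet=4 acc=0xA2389 -> emit 0A 23 89, reset; bytes_emitted=6
After char 8 ('9'=61): chars_in_quartet=1 acc=0x3D bytes_emitted=6
After char 9 ('q'=42): chars_in_quartet=2 acc=0xF6A bytes_emitted=6
After char 10 ('j'=35): chars_in_quartet=3 acc=0x3DAA3 bytes_emitted=6
After char 11 ('f'=31): chars_in_quartet=4 acc=0xF6A8DF -> emit F6 A8 DF, reset; bytes_emitted=9

Answer: 74 0E 56 0A 23 89 F6 A8 DF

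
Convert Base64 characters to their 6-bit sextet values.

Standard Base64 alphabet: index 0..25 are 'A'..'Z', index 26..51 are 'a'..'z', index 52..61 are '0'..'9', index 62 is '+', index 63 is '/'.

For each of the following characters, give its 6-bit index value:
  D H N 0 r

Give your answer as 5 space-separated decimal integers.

'D': A..Z range, ord('D') − ord('A') = 3
'H': A..Z range, ord('H') − ord('A') = 7
'N': A..Z range, ord('N') − ord('A') = 13
'0': 0..9 range, 52 + ord('0') − ord('0') = 52
'r': a..z range, 26 + ord('r') − ord('a') = 43

Answer: 3 7 13 52 43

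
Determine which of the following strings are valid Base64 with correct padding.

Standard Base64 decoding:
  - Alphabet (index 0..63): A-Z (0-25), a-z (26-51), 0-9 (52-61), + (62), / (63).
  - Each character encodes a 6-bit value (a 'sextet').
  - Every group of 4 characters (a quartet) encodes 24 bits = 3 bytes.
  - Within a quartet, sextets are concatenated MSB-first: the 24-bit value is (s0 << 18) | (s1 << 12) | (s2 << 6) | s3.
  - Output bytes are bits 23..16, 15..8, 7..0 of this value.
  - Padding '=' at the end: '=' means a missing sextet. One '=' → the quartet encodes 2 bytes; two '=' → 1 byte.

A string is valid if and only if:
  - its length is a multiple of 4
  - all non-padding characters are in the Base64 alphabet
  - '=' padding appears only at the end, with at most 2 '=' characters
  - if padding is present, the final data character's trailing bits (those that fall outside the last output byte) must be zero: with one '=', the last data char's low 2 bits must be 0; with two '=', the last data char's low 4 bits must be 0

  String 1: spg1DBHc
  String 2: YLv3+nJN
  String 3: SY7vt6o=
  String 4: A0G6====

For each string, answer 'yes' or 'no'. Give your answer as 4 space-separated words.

String 1: 'spg1DBHc' → valid
String 2: 'YLv3+nJN' → valid
String 3: 'SY7vt6o=' → valid
String 4: 'A0G6====' → invalid (4 pad chars (max 2))

Answer: yes yes yes no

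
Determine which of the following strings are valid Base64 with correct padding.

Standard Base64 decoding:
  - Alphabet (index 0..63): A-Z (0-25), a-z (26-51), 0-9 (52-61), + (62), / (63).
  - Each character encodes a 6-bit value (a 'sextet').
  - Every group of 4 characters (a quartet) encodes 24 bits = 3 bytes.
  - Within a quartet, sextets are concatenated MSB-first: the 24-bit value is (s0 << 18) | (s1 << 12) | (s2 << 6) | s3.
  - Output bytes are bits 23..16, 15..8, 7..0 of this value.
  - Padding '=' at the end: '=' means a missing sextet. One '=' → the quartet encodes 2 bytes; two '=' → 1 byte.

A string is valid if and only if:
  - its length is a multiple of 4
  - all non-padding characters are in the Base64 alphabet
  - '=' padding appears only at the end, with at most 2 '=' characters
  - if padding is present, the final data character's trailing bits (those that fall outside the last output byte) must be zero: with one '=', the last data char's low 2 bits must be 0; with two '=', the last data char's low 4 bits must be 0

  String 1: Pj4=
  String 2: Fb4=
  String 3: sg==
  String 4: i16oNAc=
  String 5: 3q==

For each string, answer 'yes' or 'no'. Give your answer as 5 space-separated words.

String 1: 'Pj4=' → valid
String 2: 'Fb4=' → valid
String 3: 'sg==' → valid
String 4: 'i16oNAc=' → valid
String 5: '3q==' → invalid (bad trailing bits)

Answer: yes yes yes yes no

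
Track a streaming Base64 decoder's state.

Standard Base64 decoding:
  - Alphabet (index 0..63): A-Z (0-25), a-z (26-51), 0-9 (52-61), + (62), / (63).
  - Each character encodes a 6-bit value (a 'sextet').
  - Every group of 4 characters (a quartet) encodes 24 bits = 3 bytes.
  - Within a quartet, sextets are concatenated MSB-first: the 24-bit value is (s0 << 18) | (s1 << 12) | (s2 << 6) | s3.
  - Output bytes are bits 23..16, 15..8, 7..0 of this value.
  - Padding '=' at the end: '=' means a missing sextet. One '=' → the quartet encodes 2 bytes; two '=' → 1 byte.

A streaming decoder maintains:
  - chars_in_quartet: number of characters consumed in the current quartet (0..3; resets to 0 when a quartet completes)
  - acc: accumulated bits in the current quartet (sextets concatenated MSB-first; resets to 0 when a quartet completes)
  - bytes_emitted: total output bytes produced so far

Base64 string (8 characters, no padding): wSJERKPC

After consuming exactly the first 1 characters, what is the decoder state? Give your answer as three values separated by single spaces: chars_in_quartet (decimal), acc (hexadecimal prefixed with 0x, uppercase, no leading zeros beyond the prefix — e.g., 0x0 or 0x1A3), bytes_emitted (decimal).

After char 0 ('w'=48): chars_in_quartet=1 acc=0x30 bytes_emitted=0

Answer: 1 0x30 0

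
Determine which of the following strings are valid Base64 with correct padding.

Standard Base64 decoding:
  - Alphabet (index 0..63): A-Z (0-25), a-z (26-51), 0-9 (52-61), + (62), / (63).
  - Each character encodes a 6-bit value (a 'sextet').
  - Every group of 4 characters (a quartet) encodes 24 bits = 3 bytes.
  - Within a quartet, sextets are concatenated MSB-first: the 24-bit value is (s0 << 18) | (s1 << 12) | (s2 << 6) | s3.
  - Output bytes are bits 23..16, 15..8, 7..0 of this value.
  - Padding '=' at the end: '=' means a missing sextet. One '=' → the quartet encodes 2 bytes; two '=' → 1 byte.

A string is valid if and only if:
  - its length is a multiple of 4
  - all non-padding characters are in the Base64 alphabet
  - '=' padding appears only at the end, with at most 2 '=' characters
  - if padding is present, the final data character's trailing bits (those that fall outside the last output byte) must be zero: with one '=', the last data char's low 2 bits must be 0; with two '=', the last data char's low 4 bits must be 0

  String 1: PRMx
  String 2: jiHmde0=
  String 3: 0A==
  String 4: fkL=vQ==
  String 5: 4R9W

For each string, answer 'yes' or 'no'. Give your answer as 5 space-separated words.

String 1: 'PRMx' → valid
String 2: 'jiHmde0=' → valid
String 3: '0A==' → valid
String 4: 'fkL=vQ==' → invalid (bad char(s): ['=']; '=' in middle)
String 5: '4R9W' → valid

Answer: yes yes yes no yes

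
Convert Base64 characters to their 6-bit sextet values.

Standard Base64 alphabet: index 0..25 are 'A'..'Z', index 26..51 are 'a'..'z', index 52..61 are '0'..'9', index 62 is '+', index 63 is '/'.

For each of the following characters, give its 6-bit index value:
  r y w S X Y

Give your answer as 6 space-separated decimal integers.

'r': a..z range, 26 + ord('r') − ord('a') = 43
'y': a..z range, 26 + ord('y') − ord('a') = 50
'w': a..z range, 26 + ord('w') − ord('a') = 48
'S': A..Z range, ord('S') − ord('A') = 18
'X': A..Z range, ord('X') − ord('A') = 23
'Y': A..Z range, ord('Y') − ord('A') = 24

Answer: 43 50 48 18 23 24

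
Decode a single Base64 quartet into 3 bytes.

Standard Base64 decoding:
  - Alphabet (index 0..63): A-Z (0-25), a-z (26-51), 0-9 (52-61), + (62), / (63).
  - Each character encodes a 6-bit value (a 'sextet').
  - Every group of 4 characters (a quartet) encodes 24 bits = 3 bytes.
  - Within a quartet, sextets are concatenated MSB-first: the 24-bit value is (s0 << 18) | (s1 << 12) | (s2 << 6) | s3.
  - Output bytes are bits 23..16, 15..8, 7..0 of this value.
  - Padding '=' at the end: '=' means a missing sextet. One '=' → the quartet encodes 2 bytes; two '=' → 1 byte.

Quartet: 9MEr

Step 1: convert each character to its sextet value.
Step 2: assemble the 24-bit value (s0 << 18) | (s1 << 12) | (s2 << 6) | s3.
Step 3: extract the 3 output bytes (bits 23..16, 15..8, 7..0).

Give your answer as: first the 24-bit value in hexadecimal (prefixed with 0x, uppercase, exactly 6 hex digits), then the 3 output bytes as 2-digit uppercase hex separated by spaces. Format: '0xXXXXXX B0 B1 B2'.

Sextets: 9=61, M=12, E=4, r=43
24-bit: (61<<18) | (12<<12) | (4<<6) | 43
      = 0xF40000 | 0x00C000 | 0x000100 | 0x00002B
      = 0xF4C12B
Bytes: (v>>16)&0xFF=F4, (v>>8)&0xFF=C1, v&0xFF=2B

Answer: 0xF4C12B F4 C1 2B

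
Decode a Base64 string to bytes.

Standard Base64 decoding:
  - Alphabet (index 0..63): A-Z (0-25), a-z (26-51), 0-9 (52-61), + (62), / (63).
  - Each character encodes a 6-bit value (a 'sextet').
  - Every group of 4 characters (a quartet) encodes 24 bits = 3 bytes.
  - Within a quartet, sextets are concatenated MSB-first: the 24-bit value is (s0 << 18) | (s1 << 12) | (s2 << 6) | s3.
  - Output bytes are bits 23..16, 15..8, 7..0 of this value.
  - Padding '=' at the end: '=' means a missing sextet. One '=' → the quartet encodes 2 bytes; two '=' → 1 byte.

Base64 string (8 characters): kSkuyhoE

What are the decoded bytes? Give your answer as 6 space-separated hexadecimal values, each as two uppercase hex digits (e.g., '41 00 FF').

After char 0 ('k'=36): chars_in_quartet=1 acc=0x24 bytes_emitted=0
After char 1 ('S'=18): chars_in_quartet=2 acc=0x912 bytes_emitted=0
After char 2 ('k'=36): chars_in_quartet=3 acc=0x244A4 bytes_emitted=0
After char 3 ('u'=46): chars_in_quartet=4 acc=0x91292E -> emit 91 29 2E, reset; bytes_emitted=3
After char 4 ('y'=50): chars_in_quartet=1 acc=0x32 bytes_emitted=3
After char 5 ('h'=33): chars_in_quartet=2 acc=0xCA1 bytes_emitted=3
After char 6 ('o'=40): chars_in_quartet=3 acc=0x32868 bytes_emitted=3
After char 7 ('E'=4): chars_in_quartet=4 acc=0xCA1A04 -> emit CA 1A 04, reset; bytes_emitted=6

Answer: 91 29 2E CA 1A 04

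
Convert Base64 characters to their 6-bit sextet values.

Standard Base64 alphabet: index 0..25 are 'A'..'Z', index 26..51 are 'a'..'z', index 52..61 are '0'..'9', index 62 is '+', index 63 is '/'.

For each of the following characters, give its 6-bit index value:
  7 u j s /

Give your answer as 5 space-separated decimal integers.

'7': 0..9 range, 52 + ord('7') − ord('0') = 59
'u': a..z range, 26 + ord('u') − ord('a') = 46
'j': a..z range, 26 + ord('j') − ord('a') = 35
's': a..z range, 26 + ord('s') − ord('a') = 44
'/': index 63

Answer: 59 46 35 44 63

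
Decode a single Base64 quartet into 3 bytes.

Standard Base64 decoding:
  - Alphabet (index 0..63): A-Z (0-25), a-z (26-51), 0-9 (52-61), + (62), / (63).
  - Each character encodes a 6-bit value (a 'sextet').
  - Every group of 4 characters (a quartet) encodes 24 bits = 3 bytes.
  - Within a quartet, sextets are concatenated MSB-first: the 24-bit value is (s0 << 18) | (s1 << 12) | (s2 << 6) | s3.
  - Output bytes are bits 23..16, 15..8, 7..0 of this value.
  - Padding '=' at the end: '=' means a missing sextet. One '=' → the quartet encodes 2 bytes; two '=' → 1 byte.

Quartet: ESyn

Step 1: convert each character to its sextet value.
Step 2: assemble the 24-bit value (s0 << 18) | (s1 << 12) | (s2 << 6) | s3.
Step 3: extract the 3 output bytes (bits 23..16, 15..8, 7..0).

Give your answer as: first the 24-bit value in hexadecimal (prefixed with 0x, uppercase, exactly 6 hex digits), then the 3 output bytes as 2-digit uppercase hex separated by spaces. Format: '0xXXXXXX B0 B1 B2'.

Sextets: E=4, S=18, y=50, n=39
24-bit: (4<<18) | (18<<12) | (50<<6) | 39
      = 0x100000 | 0x012000 | 0x000C80 | 0x000027
      = 0x112CA7
Bytes: (v>>16)&0xFF=11, (v>>8)&0xFF=2C, v&0xFF=A7

Answer: 0x112CA7 11 2C A7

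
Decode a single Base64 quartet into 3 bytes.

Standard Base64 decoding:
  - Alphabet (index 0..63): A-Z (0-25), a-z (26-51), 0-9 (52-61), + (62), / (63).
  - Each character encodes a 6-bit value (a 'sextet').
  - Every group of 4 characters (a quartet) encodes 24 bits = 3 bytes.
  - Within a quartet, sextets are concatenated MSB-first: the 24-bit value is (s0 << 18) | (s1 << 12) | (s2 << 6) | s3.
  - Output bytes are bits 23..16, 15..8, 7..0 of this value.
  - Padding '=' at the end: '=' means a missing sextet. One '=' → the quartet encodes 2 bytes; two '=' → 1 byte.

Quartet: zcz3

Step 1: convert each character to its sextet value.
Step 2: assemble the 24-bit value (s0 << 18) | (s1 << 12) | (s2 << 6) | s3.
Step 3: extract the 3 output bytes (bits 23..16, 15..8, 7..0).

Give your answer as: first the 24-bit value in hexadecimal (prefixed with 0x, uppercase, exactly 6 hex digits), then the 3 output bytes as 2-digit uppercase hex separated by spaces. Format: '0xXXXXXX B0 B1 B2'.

Answer: 0xCDCCF7 CD CC F7

Derivation:
Sextets: z=51, c=28, z=51, 3=55
24-bit: (51<<18) | (28<<12) | (51<<6) | 55
      = 0xCC0000 | 0x01C000 | 0x000CC0 | 0x000037
      = 0xCDCCF7
Bytes: (v>>16)&0xFF=CD, (v>>8)&0xFF=CC, v&0xFF=F7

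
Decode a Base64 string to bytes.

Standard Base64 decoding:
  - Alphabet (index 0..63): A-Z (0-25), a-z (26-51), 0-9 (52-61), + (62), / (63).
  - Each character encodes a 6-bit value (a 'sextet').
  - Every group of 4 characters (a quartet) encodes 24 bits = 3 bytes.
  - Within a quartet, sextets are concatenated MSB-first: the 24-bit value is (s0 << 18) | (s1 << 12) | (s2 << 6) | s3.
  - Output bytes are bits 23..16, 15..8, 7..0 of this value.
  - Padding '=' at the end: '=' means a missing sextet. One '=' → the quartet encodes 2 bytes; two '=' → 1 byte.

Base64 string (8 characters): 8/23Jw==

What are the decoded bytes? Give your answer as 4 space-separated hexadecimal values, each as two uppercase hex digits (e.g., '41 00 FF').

After char 0 ('8'=60): chars_in_quartet=1 acc=0x3C bytes_emitted=0
After char 1 ('/'=63): chars_in_quartet=2 acc=0xF3F bytes_emitted=0
After char 2 ('2'=54): chars_in_quartet=3 acc=0x3CFF6 bytes_emitted=0
After char 3 ('3'=55): chars_in_quartet=4 acc=0xF3FDB7 -> emit F3 FD B7, reset; bytes_emitted=3
After char 4 ('J'=9): chars_in_quartet=1 acc=0x9 bytes_emitted=3
After char 5 ('w'=48): chars_in_quartet=2 acc=0x270 bytes_emitted=3
Padding '==': partial quartet acc=0x270 -> emit 27; bytes_emitted=4

Answer: F3 FD B7 27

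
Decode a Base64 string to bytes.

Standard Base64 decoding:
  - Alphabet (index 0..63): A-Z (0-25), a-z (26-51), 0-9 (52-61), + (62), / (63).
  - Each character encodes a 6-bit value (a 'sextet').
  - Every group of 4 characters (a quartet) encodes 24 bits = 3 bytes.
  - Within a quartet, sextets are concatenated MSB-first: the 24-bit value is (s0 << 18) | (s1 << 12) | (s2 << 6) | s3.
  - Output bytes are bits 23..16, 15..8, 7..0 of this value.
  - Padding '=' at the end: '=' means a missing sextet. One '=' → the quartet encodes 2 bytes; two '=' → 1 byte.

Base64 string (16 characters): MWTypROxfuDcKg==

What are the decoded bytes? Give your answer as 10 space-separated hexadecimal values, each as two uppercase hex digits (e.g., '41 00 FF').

Answer: 31 64 F2 A5 13 B1 7E E0 DC 2A

Derivation:
After char 0 ('M'=12): chars_in_quartet=1 acc=0xC bytes_emitted=0
After char 1 ('W'=22): chars_in_quartet=2 acc=0x316 bytes_emitted=0
After char 2 ('T'=19): chars_in_quartet=3 acc=0xC593 bytes_emitted=0
After char 3 ('y'=50): chars_in_quartet=4 acc=0x3164F2 -> emit 31 64 F2, reset; bytes_emitted=3
After char 4 ('p'=41): chars_in_quartet=1 acc=0x29 bytes_emitted=3
After char 5 ('R'=17): chars_in_quartet=2 acc=0xA51 bytes_emitted=3
After char 6 ('O'=14): chars_in_quartet=3 acc=0x2944E bytes_emitted=3
After char 7 ('x'=49): chars_in_quartet=4 acc=0xA513B1 -> emit A5 13 B1, reset; bytes_emitted=6
After char 8 ('f'=31): chars_in_quartet=1 acc=0x1F bytes_emitted=6
After char 9 ('u'=46): chars_in_quartet=2 acc=0x7EE bytes_emitted=6
After char 10 ('D'=3): chars_in_quartet=3 acc=0x1FB83 bytes_emitted=6
After char 11 ('c'=28): chars_in_quartet=4 acc=0x7EE0DC -> emit 7E E0 DC, reset; bytes_emitted=9
After char 12 ('K'=10): chars_in_quartet=1 acc=0xA bytes_emitted=9
After char 13 ('g'=32): chars_in_quartet=2 acc=0x2A0 bytes_emitted=9
Padding '==': partial quartet acc=0x2A0 -> emit 2A; bytes_emitted=10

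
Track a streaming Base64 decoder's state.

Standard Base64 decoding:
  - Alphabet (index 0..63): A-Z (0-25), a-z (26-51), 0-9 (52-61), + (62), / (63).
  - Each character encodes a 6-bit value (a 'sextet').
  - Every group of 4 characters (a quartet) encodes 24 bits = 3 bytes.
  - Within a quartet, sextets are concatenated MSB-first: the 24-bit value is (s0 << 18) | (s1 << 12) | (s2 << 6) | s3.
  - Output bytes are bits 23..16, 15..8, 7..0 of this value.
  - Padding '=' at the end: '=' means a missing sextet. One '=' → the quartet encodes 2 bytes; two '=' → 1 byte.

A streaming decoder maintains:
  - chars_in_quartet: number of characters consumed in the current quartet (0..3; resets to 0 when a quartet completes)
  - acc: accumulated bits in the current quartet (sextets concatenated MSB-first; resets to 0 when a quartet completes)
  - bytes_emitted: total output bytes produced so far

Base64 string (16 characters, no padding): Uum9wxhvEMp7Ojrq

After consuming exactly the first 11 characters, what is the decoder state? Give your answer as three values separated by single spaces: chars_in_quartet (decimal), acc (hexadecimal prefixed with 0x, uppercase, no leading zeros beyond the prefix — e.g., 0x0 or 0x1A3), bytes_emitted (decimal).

Answer: 3 0x4329 6

Derivation:
After char 0 ('U'=20): chars_in_quartet=1 acc=0x14 bytes_emitted=0
After char 1 ('u'=46): chars_in_quartet=2 acc=0x52E bytes_emitted=0
After char 2 ('m'=38): chars_in_quartet=3 acc=0x14BA6 bytes_emitted=0
After char 3 ('9'=61): chars_in_quartet=4 acc=0x52E9BD -> emit 52 E9 BD, reset; bytes_emitted=3
After char 4 ('w'=48): chars_in_quartet=1 acc=0x30 bytes_emitted=3
After char 5 ('x'=49): chars_in_quartet=2 acc=0xC31 bytes_emitted=3
After char 6 ('h'=33): chars_in_quartet=3 acc=0x30C61 bytes_emitted=3
After char 7 ('v'=47): chars_in_quartet=4 acc=0xC3186F -> emit C3 18 6F, reset; bytes_emitted=6
After char 8 ('E'=4): chars_in_quartet=1 acc=0x4 bytes_emitted=6
After char 9 ('M'=12): chars_in_quartet=2 acc=0x10C bytes_emitted=6
After char 10 ('p'=41): chars_in_quartet=3 acc=0x4329 bytes_emitted=6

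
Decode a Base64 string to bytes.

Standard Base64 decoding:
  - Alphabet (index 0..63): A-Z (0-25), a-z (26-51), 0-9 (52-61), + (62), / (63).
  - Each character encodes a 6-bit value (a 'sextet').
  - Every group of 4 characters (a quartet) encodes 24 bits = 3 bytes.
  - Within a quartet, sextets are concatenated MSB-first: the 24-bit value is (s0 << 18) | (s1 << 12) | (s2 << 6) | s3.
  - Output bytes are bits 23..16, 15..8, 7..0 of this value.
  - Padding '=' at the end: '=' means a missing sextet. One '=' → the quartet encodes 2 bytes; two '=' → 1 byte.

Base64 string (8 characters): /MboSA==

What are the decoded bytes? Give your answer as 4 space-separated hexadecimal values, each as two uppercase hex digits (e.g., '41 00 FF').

Answer: FC C6 E8 48

Derivation:
After char 0 ('/'=63): chars_in_quartet=1 acc=0x3F bytes_emitted=0
After char 1 ('M'=12): chars_in_quartet=2 acc=0xFCC bytes_emitted=0
After char 2 ('b'=27): chars_in_quartet=3 acc=0x3F31B bytes_emitted=0
After char 3 ('o'=40): chars_in_quartet=4 acc=0xFCC6E8 -> emit FC C6 E8, reset; bytes_emitted=3
After char 4 ('S'=18): chars_in_quartet=1 acc=0x12 bytes_emitted=3
After char 5 ('A'=0): chars_in_quartet=2 acc=0x480 bytes_emitted=3
Padding '==': partial quartet acc=0x480 -> emit 48; bytes_emitted=4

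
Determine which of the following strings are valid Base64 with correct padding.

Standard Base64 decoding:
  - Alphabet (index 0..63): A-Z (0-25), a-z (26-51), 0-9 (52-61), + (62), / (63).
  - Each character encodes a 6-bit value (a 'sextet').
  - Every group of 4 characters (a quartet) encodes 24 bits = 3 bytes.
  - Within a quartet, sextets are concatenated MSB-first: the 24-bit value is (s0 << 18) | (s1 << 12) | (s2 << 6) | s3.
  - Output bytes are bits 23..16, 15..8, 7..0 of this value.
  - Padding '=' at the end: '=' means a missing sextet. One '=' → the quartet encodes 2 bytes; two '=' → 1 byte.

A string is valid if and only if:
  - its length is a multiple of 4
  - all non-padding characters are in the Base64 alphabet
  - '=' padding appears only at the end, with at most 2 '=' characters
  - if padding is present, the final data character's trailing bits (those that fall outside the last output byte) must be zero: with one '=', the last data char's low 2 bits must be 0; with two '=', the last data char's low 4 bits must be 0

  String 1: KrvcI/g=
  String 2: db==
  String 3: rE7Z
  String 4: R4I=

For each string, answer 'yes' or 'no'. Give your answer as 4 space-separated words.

Answer: yes no yes yes

Derivation:
String 1: 'KrvcI/g=' → valid
String 2: 'db==' → invalid (bad trailing bits)
String 3: 'rE7Z' → valid
String 4: 'R4I=' → valid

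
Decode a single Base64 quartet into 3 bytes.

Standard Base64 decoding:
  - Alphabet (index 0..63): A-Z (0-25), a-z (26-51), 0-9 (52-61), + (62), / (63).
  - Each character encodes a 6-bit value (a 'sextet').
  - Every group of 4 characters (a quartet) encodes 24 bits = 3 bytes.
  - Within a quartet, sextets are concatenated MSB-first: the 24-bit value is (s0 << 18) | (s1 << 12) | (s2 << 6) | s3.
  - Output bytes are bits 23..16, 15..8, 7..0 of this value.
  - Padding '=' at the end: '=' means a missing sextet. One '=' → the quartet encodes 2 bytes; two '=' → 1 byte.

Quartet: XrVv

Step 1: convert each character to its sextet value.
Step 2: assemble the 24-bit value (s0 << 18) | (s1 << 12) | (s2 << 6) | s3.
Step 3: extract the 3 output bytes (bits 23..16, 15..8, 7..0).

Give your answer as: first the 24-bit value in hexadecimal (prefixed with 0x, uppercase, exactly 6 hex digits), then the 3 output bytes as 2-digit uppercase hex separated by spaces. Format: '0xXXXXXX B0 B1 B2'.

Answer: 0x5EB56F 5E B5 6F

Derivation:
Sextets: X=23, r=43, V=21, v=47
24-bit: (23<<18) | (43<<12) | (21<<6) | 47
      = 0x5C0000 | 0x02B000 | 0x000540 | 0x00002F
      = 0x5EB56F
Bytes: (v>>16)&0xFF=5E, (v>>8)&0xFF=B5, v&0xFF=6F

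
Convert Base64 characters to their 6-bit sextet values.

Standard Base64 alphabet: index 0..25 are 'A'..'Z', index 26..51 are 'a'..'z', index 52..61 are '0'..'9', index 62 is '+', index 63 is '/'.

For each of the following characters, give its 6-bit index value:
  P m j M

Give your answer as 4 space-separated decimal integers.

Answer: 15 38 35 12

Derivation:
'P': A..Z range, ord('P') − ord('A') = 15
'm': a..z range, 26 + ord('m') − ord('a') = 38
'j': a..z range, 26 + ord('j') − ord('a') = 35
'M': A..Z range, ord('M') − ord('A') = 12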